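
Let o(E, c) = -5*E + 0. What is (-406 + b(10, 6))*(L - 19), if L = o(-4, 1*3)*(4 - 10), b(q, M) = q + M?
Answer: 54210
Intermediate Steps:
o(E, c) = -5*E
b(q, M) = M + q
L = -120 (L = (-5*(-4))*(4 - 10) = 20*(-6) = -120)
(-406 + b(10, 6))*(L - 19) = (-406 + (6 + 10))*(-120 - 19) = (-406 + 16)*(-139) = -390*(-139) = 54210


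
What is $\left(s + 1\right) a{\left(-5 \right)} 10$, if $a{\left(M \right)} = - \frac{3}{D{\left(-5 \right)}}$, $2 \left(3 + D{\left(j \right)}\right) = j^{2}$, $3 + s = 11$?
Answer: $- \frac{540}{19} \approx -28.421$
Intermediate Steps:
$s = 8$ ($s = -3 + 11 = 8$)
$D{\left(j \right)} = -3 + \frac{j^{2}}{2}$
$a{\left(M \right)} = - \frac{6}{19}$ ($a{\left(M \right)} = - \frac{3}{-3 + \frac{\left(-5\right)^{2}}{2}} = - \frac{3}{-3 + \frac{1}{2} \cdot 25} = - \frac{3}{-3 + \frac{25}{2}} = - \frac{3}{\frac{19}{2}} = \left(-3\right) \frac{2}{19} = - \frac{6}{19}$)
$\left(s + 1\right) a{\left(-5 \right)} 10 = \left(8 + 1\right) \left(- \frac{6}{19}\right) 10 = 9 \left(- \frac{6}{19}\right) 10 = \left(- \frac{54}{19}\right) 10 = - \frac{540}{19}$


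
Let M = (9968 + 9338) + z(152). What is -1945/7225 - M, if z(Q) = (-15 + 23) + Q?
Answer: -28128759/1445 ≈ -19466.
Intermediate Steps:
z(Q) = 8 + Q
M = 19466 (M = (9968 + 9338) + (8 + 152) = 19306 + 160 = 19466)
-1945/7225 - M = -1945/7225 - 1*19466 = -1945*1/7225 - 19466 = -389/1445 - 19466 = -28128759/1445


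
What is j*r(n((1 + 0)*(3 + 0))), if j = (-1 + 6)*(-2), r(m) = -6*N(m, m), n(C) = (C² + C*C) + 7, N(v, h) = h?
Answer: 1500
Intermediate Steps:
n(C) = 7 + 2*C² (n(C) = (C² + C²) + 7 = 2*C² + 7 = 7 + 2*C²)
r(m) = -6*m
j = -10 (j = 5*(-2) = -10)
j*r(n((1 + 0)*(3 + 0))) = -(-60)*(7 + 2*((1 + 0)*(3 + 0))²) = -(-60)*(7 + 2*(1*3)²) = -(-60)*(7 + 2*3²) = -(-60)*(7 + 2*9) = -(-60)*(7 + 18) = -(-60)*25 = -10*(-150) = 1500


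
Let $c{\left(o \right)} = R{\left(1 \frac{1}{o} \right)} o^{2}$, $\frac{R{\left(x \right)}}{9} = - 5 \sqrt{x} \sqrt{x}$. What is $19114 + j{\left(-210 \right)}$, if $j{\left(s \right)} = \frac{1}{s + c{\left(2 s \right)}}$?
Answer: $\frac{357240661}{18690} \approx 19114.0$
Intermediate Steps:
$R{\left(x \right)} = - 45 x$ ($R{\left(x \right)} = 9 - 5 \sqrt{x} \sqrt{x} = 9 \left(- 5 x\right) = - 45 x$)
$c{\left(o \right)} = - 45 o$ ($c{\left(o \right)} = - 45 \cdot 1 \frac{1}{o} o^{2} = - \frac{45}{o} o^{2} = - 45 o$)
$j{\left(s \right)} = - \frac{1}{89 s}$ ($j{\left(s \right)} = \frac{1}{s - 45 \cdot 2 s} = \frac{1}{s - 90 s} = \frac{1}{\left(-89\right) s} = - \frac{1}{89 s}$)
$19114 + j{\left(-210 \right)} = 19114 - \frac{1}{89 \left(-210\right)} = 19114 - - \frac{1}{18690} = 19114 + \frac{1}{18690} = \frac{357240661}{18690}$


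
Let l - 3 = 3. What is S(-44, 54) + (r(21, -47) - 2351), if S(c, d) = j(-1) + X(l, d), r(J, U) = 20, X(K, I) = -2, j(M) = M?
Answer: -2334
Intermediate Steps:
l = 6 (l = 3 + 3 = 6)
S(c, d) = -3 (S(c, d) = -1 - 2 = -3)
S(-44, 54) + (r(21, -47) - 2351) = -3 + (20 - 2351) = -3 - 2331 = -2334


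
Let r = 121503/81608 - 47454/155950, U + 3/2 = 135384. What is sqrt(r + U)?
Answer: 3*sqrt(597114075252882038)/6300380 ≈ 367.95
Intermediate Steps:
U = 270765/2 (U = -3/2 + 135384 = 270765/2 ≈ 1.3538e+5)
r = 74632509/63003800 (r = 121503*(1/81608) - 47454*1/155950 = 1203/808 - 23727/77975 = 74632509/63003800 ≈ 1.1846)
sqrt(r + U) = sqrt(74632509/63003800 + 270765/2) = sqrt(8529686586009/63003800) = 3*sqrt(597114075252882038)/6300380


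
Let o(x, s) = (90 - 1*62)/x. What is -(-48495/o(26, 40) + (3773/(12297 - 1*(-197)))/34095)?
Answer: 67138637105432/1490940255 ≈ 45031.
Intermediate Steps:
o(x, s) = 28/x (o(x, s) = (90 - 62)/x = 28/x)
-(-48495/o(26, 40) + (3773/(12297 - 1*(-197)))/34095) = -(-48495/(28/26) + (3773/(12297 - 1*(-197)))/34095) = -(-48495/(28*(1/26)) + (3773/(12297 + 197))*(1/34095)) = -(-48495/14/13 + (3773/12494)*(1/34095)) = -(-48495*13/14 + (3773*(1/12494))*(1/34095)) = -(-630435/14 + (3773/12494)*(1/34095)) = -(-630435/14 + 3773/425982930) = -1*(-67138637105432/1490940255) = 67138637105432/1490940255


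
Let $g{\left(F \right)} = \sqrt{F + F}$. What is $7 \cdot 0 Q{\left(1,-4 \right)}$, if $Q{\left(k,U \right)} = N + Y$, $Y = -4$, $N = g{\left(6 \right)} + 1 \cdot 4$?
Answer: $0$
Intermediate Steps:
$g{\left(F \right)} = \sqrt{2} \sqrt{F}$ ($g{\left(F \right)} = \sqrt{2 F} = \sqrt{2} \sqrt{F}$)
$N = 4 + 2 \sqrt{3}$ ($N = \sqrt{2} \sqrt{6} + 1 \cdot 4 = 2 \sqrt{3} + 4 = 4 + 2 \sqrt{3} \approx 7.4641$)
$Q{\left(k,U \right)} = 2 \sqrt{3}$ ($Q{\left(k,U \right)} = \left(4 + 2 \sqrt{3}\right) - 4 = 2 \sqrt{3}$)
$7 \cdot 0 Q{\left(1,-4 \right)} = 7 \cdot 0 \cdot 2 \sqrt{3} = 0 \cdot 2 \sqrt{3} = 0$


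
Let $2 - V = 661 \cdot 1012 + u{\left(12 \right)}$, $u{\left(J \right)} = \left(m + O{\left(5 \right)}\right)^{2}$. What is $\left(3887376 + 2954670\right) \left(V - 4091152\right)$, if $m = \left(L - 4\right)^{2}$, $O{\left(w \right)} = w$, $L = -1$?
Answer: $-32574857849172$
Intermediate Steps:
$m = 25$ ($m = \left(-1 - 4\right)^{2} = \left(-5\right)^{2} = 25$)
$u{\left(J \right)} = 900$ ($u{\left(J \right)} = \left(25 + 5\right)^{2} = 30^{2} = 900$)
$V = -669830$ ($V = 2 - \left(661 \cdot 1012 + 900\right) = 2 - \left(668932 + 900\right) = 2 - 669832 = -669830$)
$\left(3887376 + 2954670\right) \left(V - 4091152\right) = \left(3887376 + 2954670\right) \left(-669830 - 4091152\right) = 6842046 \left(-4760982\right) = -32574857849172$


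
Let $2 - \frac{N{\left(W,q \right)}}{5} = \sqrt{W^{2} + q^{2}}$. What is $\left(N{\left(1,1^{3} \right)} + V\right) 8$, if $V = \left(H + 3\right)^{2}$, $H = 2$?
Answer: $280 - 40 \sqrt{2} \approx 223.43$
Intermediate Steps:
$V = 25$ ($V = \left(2 + 3\right)^{2} = 5^{2} = 25$)
$N{\left(W,q \right)} = 10 - 5 \sqrt{W^{2} + q^{2}}$
$\left(N{\left(1,1^{3} \right)} + V\right) 8 = \left(\left(10 - 5 \sqrt{1^{2} + \left(1^{3}\right)^{2}}\right) + 25\right) 8 = \left(\left(10 - 5 \sqrt{1 + 1^{2}}\right) + 25\right) 8 = \left(\left(10 - 5 \sqrt{1 + 1}\right) + 25\right) 8 = \left(\left(10 - 5 \sqrt{2}\right) + 25\right) 8 = \left(35 - 5 \sqrt{2}\right) 8 = 280 - 40 \sqrt{2}$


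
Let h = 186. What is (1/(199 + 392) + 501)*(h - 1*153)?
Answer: 3257012/197 ≈ 16533.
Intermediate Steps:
(1/(199 + 392) + 501)*(h - 1*153) = (1/(199 + 392) + 501)*(186 - 1*153) = (1/591 + 501)*(186 - 153) = (1/591 + 501)*33 = (296092/591)*33 = 3257012/197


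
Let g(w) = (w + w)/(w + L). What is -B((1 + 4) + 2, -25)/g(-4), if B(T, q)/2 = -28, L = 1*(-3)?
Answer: 49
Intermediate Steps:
L = -3
B(T, q) = -56 (B(T, q) = 2*(-28) = -56)
g(w) = 2*w/(-3 + w) (g(w) = (w + w)/(w - 3) = (2*w)/(-3 + w) = 2*w/(-3 + w))
-B((1 + 4) + 2, -25)/g(-4) = -(-56)/(2*(-4)/(-3 - 4)) = -(-56)/(2*(-4)/(-7)) = -(-56)/(2*(-4)*(-1/7)) = -(-56)/8/7 = -(-56)*7/8 = -1*(-49) = 49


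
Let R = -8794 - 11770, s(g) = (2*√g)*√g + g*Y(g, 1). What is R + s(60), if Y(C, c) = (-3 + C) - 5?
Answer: -17324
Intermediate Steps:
Y(C, c) = -8 + C
s(g) = 2*g + g*(-8 + g) (s(g) = (2*√g)*√g + g*(-8 + g) = 2*g + g*(-8 + g))
R = -20564
R + s(60) = -20564 + 60*(-6 + 60) = -20564 + 60*54 = -20564 + 3240 = -17324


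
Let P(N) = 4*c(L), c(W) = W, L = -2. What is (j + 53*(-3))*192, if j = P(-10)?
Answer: -32064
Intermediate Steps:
P(N) = -8 (P(N) = 4*(-2) = -8)
j = -8
(j + 53*(-3))*192 = (-8 + 53*(-3))*192 = (-8 - 159)*192 = -167*192 = -32064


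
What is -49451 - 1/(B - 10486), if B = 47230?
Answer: -1817027545/36744 ≈ -49451.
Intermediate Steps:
-49451 - 1/(B - 10486) = -49451 - 1/(47230 - 10486) = -49451 - 1/36744 = -1817027545/36744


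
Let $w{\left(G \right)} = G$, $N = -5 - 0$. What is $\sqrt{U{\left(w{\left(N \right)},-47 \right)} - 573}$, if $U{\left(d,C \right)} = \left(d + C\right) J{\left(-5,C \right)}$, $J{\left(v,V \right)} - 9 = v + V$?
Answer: $\sqrt{1663} \approx 40.78$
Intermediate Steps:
$N = -5$ ($N = -5 + 0 = -5$)
$J{\left(v,V \right)} = 9 + V + v$ ($J{\left(v,V \right)} = 9 + \left(v + V\right) = 9 + \left(V + v\right) = 9 + V + v$)
$U{\left(d,C \right)} = \left(4 + C\right) \left(C + d\right)$ ($U{\left(d,C \right)} = \left(d + C\right) \left(9 + C - 5\right) = \left(C + d\right) \left(4 + C\right) = \left(4 + C\right) \left(C + d\right)$)
$\sqrt{U{\left(w{\left(N \right)},-47 \right)} - 573} = \sqrt{\left(4 - 47\right) \left(-47 - 5\right) - 573} = \sqrt{\left(-43\right) \left(-52\right) - 573} = \sqrt{2236 - 573} = \sqrt{1663}$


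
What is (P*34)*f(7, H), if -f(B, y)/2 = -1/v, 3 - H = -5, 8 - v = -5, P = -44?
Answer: -2992/13 ≈ -230.15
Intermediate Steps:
v = 13 (v = 8 - 1*(-5) = 8 + 5 = 13)
H = 8 (H = 3 - 1*(-5) = 3 + 5 = 8)
f(B, y) = 2/13 (f(B, y) = -(-2)/13 = -2*(-1/13) = 2/13)
(P*34)*f(7, H) = -44*34*(2/13) = -1496*2/13 = -2992/13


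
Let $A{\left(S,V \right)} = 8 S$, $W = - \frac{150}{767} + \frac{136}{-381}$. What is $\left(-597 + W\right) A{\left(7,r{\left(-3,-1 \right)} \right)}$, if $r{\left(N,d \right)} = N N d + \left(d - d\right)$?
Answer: $- \frac{9778774936}{292227} \approx -33463.0$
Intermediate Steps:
$r{\left(N,d \right)} = d N^{2}$ ($r{\left(N,d \right)} = N^{2} d + 0 = d N^{2} + 0 = d N^{2}$)
$W = - \frac{161462}{292227}$ ($W = \left(-150\right) \frac{1}{767} + 136 \left(- \frac{1}{381}\right) = - \frac{150}{767} - \frac{136}{381} = - \frac{161462}{292227} \approx -0.55252$)
$\left(-597 + W\right) A{\left(7,r{\left(-3,-1 \right)} \right)} = \left(-597 - \frac{161462}{292227}\right) 8 \cdot 7 = \left(- \frac{174620981}{292227}\right) 56 = - \frac{9778774936}{292227}$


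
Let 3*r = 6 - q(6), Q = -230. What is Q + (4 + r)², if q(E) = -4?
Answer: -1586/9 ≈ -176.22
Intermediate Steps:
r = 10/3 (r = (6 - 1*(-4))/3 = (6 + 4)/3 = (⅓)*10 = 10/3 ≈ 3.3333)
Q + (4 + r)² = -230 + (4 + 10/3)² = -230 + (22/3)² = -230 + 484/9 = -1586/9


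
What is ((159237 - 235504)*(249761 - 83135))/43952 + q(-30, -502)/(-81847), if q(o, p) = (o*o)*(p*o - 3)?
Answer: -520356307207437/1798669672 ≈ -2.8930e+5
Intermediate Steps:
q(o, p) = o²*(-3 + o*p) (q(o, p) = o²*(o*p - 3) = o²*(-3 + o*p))
((159237 - 235504)*(249761 - 83135))/43952 + q(-30, -502)/(-81847) = ((159237 - 235504)*(249761 - 83135))/43952 + ((-30)²*(-3 - 30*(-502)))/(-81847) = -76267*166626*(1/43952) + (900*(-3 + 15060))*(-1/81847) = -12708065142*1/43952 + (900*15057)*(-1/81847) = -6354032571/21976 + 13551300*(-1/81847) = -6354032571/21976 - 13551300/81847 = -520356307207437/1798669672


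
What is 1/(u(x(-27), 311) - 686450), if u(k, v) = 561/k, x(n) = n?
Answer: -9/6178237 ≈ -1.4567e-6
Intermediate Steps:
1/(u(x(-27), 311) - 686450) = 1/(561/(-27) - 686450) = 1/(561*(-1/27) - 686450) = 1/(-187/9 - 686450) = 1/(-6178237/9) = -9/6178237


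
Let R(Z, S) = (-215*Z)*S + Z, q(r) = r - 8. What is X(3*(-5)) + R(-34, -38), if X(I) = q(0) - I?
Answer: -277807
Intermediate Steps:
q(r) = -8 + r
R(Z, S) = Z - 215*S*Z (R(Z, S) = -215*S*Z + Z = Z - 215*S*Z)
X(I) = -8 - I (X(I) = (-8 + 0) - I = -8 - I)
X(3*(-5)) + R(-34, -38) = (-8 - 3*(-5)) - 34*(1 - 215*(-38)) = (-8 - 1*(-15)) - 34*(1 + 8170) = (-8 + 15) - 34*8171 = 7 - 277814 = -277807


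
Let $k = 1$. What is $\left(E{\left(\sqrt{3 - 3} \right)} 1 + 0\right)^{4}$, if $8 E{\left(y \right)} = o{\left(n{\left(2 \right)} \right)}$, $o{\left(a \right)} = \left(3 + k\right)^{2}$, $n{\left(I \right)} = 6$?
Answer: $16$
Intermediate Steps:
$o{\left(a \right)} = 16$ ($o{\left(a \right)} = \left(3 + 1\right)^{2} = 4^{2} = 16$)
$E{\left(y \right)} = 2$ ($E{\left(y \right)} = \frac{1}{8} \cdot 16 = 2$)
$\left(E{\left(\sqrt{3 - 3} \right)} 1 + 0\right)^{4} = \left(2 \cdot 1 + 0\right)^{4} = \left(2 + 0\right)^{4} = 2^{4} = 16$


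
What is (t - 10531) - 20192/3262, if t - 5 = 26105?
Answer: 25399253/1631 ≈ 15573.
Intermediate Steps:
t = 26110 (t = 5 + 26105 = 26110)
(t - 10531) - 20192/3262 = (26110 - 10531) - 20192/3262 = 15579 - 20192*1/3262 = 15579 - 10096/1631 = 25399253/1631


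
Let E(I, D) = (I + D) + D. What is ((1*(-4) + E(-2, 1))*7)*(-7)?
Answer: 196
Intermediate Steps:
E(I, D) = I + 2*D (E(I, D) = (D + I) + D = I + 2*D)
((1*(-4) + E(-2, 1))*7)*(-7) = ((1*(-4) + (-2 + 2*1))*7)*(-7) = ((-4 + (-2 + 2))*7)*(-7) = ((-4 + 0)*7)*(-7) = -4*7*(-7) = -28*(-7) = 196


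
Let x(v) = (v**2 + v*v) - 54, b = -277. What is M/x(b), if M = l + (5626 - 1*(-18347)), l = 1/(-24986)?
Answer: 598989377/3832952344 ≈ 0.15627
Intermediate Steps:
l = -1/24986 ≈ -4.0022e-5
M = 598989377/24986 (M = -1/24986 + (5626 - 1*(-18347)) = -1/24986 + (5626 + 18347) = -1/24986 + 23973 = 598989377/24986 ≈ 23973.)
x(v) = -54 + 2*v**2 (x(v) = (v**2 + v**2) - 54 = 2*v**2 - 54 = -54 + 2*v**2)
M/x(b) = 598989377/(24986*(-54 + 2*(-277)**2)) = 598989377/(24986*(-54 + 2*76729)) = 598989377/(24986*(-54 + 153458)) = (598989377/24986)/153404 = (598989377/24986)*(1/153404) = 598989377/3832952344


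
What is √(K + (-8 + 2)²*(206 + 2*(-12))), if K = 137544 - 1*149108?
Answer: 2*I*√1253 ≈ 70.796*I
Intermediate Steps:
K = -11564 (K = 137544 - 149108 = -11564)
√(K + (-8 + 2)²*(206 + 2*(-12))) = √(-11564 + (-8 + 2)²*(206 + 2*(-12))) = √(-11564 + (-6)²*(206 - 24)) = √(-11564 + 36*182) = √(-11564 + 6552) = √(-5012) = 2*I*√1253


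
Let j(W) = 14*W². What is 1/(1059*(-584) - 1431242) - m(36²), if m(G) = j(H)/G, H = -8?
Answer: -114783169/166025538 ≈ -0.69136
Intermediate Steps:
m(G) = 896/G (m(G) = (14*(-8)²)/G = (14*64)/G = 896/G)
1/(1059*(-584) - 1431242) - m(36²) = 1/(1059*(-584) - 1431242) - 896/(36²) = 1/(-618456 - 1431242) - 896/1296 = 1/(-2049698) - 896/1296 = -1/2049698 - 1*56/81 = -1/2049698 - 56/81 = -114783169/166025538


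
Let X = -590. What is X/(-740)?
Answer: 59/74 ≈ 0.79730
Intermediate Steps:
X/(-740) = -590/(-740) = -590*(-1/740) = 59/74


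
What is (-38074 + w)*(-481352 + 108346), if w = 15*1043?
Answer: 8366151574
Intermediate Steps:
w = 15645
(-38074 + w)*(-481352 + 108346) = (-38074 + 15645)*(-481352 + 108346) = -22429*(-373006) = 8366151574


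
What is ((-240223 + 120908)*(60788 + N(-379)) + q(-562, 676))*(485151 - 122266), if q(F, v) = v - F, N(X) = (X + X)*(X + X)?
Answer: -27509231411442170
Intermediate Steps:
N(X) = 4*X**2 (N(X) = (2*X)*(2*X) = 4*X**2)
((-240223 + 120908)*(60788 + N(-379)) + q(-562, 676))*(485151 - 122266) = ((-240223 + 120908)*(60788 + 4*(-379)**2) + (676 - 1*(-562)))*(485151 - 122266) = (-119315*(60788 + 4*143641) + (676 + 562))*362885 = (-119315*(60788 + 574564) + 1238)*362885 = (-119315*635352 + 1238)*362885 = (-75807023880 + 1238)*362885 = -75807022642*362885 = -27509231411442170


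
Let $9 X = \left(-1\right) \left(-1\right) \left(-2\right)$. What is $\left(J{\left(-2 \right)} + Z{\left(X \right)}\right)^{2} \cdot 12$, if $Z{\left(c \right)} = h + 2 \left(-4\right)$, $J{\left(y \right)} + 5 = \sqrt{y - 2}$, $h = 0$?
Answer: $1980 - 624 i \approx 1980.0 - 624.0 i$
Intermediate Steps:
$X = - \frac{2}{9}$ ($X = \frac{\left(-1\right) \left(-1\right) \left(-2\right)}{9} = \frac{1 \left(-2\right)}{9} = \frac{1}{9} \left(-2\right) = - \frac{2}{9} \approx -0.22222$)
$J{\left(y \right)} = -5 + \sqrt{-2 + y}$ ($J{\left(y \right)} = -5 + \sqrt{y - 2} = -5 + \sqrt{-2 + y}$)
$Z{\left(c \right)} = -8$ ($Z{\left(c \right)} = 0 + 2 \left(-4\right) = 0 - 8 = -8$)
$\left(J{\left(-2 \right)} + Z{\left(X \right)}\right)^{2} \cdot 12 = \left(\left(-5 + \sqrt{-2 - 2}\right) - 8\right)^{2} \cdot 12 = \left(\left(-5 + \sqrt{-4}\right) - 8\right)^{2} \cdot 12 = \left(\left(-5 + 2 i\right) - 8\right)^{2} \cdot 12 = \left(-13 + 2 i\right)^{2} \cdot 12 = 12 \left(-13 + 2 i\right)^{2}$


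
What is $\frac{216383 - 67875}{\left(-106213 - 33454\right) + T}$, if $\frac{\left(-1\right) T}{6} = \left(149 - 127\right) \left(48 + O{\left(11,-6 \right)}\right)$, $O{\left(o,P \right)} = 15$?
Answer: $- \frac{148508}{147983} \approx -1.0035$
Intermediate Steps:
$T = -8316$ ($T = - 6 \left(149 - 127\right) \left(48 + 15\right) = - 6 \cdot 22 \cdot 63 = \left(-6\right) 1386 = -8316$)
$\frac{216383 - 67875}{\left(-106213 - 33454\right) + T} = \frac{216383 - 67875}{\left(-106213 - 33454\right) - 8316} = \frac{148508}{-139667 - 8316} = \frac{148508}{-147983} = 148508 \left(- \frac{1}{147983}\right) = - \frac{148508}{147983}$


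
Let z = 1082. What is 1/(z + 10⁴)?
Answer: 1/11082 ≈ 9.0236e-5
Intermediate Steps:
1/(z + 10⁴) = 1/(1082 + 10⁴) = 1/(1082 + 10000) = 1/11082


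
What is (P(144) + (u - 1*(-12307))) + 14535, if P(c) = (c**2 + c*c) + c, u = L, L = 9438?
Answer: 77896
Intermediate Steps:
u = 9438
P(c) = c + 2*c**2 (P(c) = (c**2 + c**2) + c = 2*c**2 + c = c + 2*c**2)
(P(144) + (u - 1*(-12307))) + 14535 = (144*(1 + 2*144) + (9438 - 1*(-12307))) + 14535 = (144*(1 + 288) + (9438 + 12307)) + 14535 = (144*289 + 21745) + 14535 = (41616 + 21745) + 14535 = 63361 + 14535 = 77896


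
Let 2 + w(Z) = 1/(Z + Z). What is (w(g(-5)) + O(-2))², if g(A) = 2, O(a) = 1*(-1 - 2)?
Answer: 361/16 ≈ 22.563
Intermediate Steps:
O(a) = -3 (O(a) = 1*(-3) = -3)
w(Z) = -2 + 1/(2*Z) (w(Z) = -2 + 1/(Z + Z) = -2 + 1/(2*Z))
(w(g(-5)) + O(-2))² = ((-2 + (½)/2) - 3)² = ((-2 + (½)*(½)) - 3)² = ((-2 + ¼) - 3)² = (-7/4 - 3)² = (-19/4)² = 361/16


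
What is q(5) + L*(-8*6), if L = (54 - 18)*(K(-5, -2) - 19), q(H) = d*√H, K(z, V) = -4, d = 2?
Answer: 39744 + 2*√5 ≈ 39749.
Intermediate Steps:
q(H) = 2*√H
L = -828 (L = (54 - 18)*(-4 - 19) = 36*(-23) = -828)
q(5) + L*(-8*6) = 2*√5 - (-6624)*6 = 2*√5 - 828*(-48) = 2*√5 + 39744 = 39744 + 2*√5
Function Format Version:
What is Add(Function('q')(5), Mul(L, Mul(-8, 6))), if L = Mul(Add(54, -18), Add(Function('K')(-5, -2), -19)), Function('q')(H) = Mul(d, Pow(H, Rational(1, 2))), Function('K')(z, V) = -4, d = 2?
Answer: Add(39744, Mul(2, Pow(5, Rational(1, 2)))) ≈ 39749.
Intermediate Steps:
Function('q')(H) = Mul(2, Pow(H, Rational(1, 2)))
L = -828 (L = Mul(Add(54, -18), Add(-4, -19)) = Mul(36, -23) = -828)
Add(Function('q')(5), Mul(L, Mul(-8, 6))) = Add(Mul(2, Pow(5, Rational(1, 2))), Mul(-828, Mul(-8, 6))) = Add(Mul(2, Pow(5, Rational(1, 2))), Mul(-828, -48)) = Add(Mul(2, Pow(5, Rational(1, 2))), 39744) = Add(39744, Mul(2, Pow(5, Rational(1, 2))))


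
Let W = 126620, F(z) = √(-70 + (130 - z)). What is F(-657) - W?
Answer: -126620 + √717 ≈ -1.2659e+5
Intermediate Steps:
F(z) = √(60 - z)
F(-657) - W = √(60 - 1*(-657)) - 1*126620 = √(60 + 657) - 126620 = √717 - 126620 = -126620 + √717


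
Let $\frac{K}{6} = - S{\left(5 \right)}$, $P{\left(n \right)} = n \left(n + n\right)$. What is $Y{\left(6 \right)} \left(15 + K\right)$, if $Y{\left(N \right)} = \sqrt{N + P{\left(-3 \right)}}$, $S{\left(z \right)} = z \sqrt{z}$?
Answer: $- 60 \sqrt{30} + 30 \sqrt{6} \approx -255.15$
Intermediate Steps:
$P{\left(n \right)} = 2 n^{2}$ ($P{\left(n \right)} = n 2 n = 2 n^{2}$)
$S{\left(z \right)} = z^{\frac{3}{2}}$
$Y{\left(N \right)} = \sqrt{18 + N}$ ($Y{\left(N \right)} = \sqrt{N + 2 \left(-3\right)^{2}} = \sqrt{N + 2 \cdot 9} = \sqrt{N + 18} = \sqrt{18 + N}$)
$K = - 30 \sqrt{5}$ ($K = 6 \left(- 5^{\frac{3}{2}}\right) = 6 \left(- 5 \sqrt{5}\right) = - 30 \sqrt{5} \approx -67.082$)
$Y{\left(6 \right)} \left(15 + K\right) = \sqrt{18 + 6} \left(15 - 30 \sqrt{5}\right) = \sqrt{24} \left(15 - 30 \sqrt{5}\right) = 2 \sqrt{6} \left(15 - 30 \sqrt{5}\right)$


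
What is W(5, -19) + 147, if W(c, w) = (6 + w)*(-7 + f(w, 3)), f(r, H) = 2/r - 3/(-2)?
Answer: 8355/38 ≈ 219.87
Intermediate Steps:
f(r, H) = 3/2 + 2/r (f(r, H) = 2/r - 3*(-1/2) = 2/r + 3/2 = 3/2 + 2/r)
W(c, w) = (6 + w)*(-11/2 + 2/w) (W(c, w) = (6 + w)*(-7 + (3/2 + 2/w)) = (6 + w)*(-11/2 + 2/w))
W(5, -19) + 147 = (-31 + 12/(-19) - 11/2*(-19)) + 147 = (-31 + 12*(-1/19) + 209/2) + 147 = (-31 - 12/19 + 209/2) + 147 = 2769/38 + 147 = 8355/38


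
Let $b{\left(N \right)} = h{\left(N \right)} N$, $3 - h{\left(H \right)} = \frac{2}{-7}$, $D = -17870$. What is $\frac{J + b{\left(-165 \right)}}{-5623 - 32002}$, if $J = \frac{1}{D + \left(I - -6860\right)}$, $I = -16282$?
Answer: $\frac{103573147}{7188030500} \approx 0.014409$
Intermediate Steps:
$h{\left(H \right)} = \frac{23}{7}$ ($h{\left(H \right)} = 3 - \frac{2}{-7} = 3 - 2 \left(- \frac{1}{7}\right) = 3 - - \frac{2}{7} = 3 + \frac{2}{7} = \frac{23}{7}$)
$J = - \frac{1}{27292}$ ($J = \frac{1}{-17870 - 9422} = \frac{1}{-27292} = - \frac{1}{27292} \approx -3.6641 \cdot 10^{-5}$)
$b{\left(N \right)} = \frac{23 N}{7}$
$\frac{J + b{\left(-165 \right)}}{-5623 - 32002} = \frac{- \frac{1}{27292} + \frac{23}{7} \left(-165\right)}{-5623 - 32002} = \frac{- \frac{1}{27292} - \frac{3795}{7}}{-37625} = \left(- \frac{103573147}{191044}\right) \left(- \frac{1}{37625}\right) = \frac{103573147}{7188030500}$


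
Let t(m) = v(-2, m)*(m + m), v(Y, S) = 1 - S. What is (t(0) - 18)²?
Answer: 324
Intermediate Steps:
t(m) = 2*m*(1 - m) (t(m) = (1 - m)*(m + m) = (1 - m)*(2*m) = 2*m*(1 - m))
(t(0) - 18)² = (2*0*(1 - 1*0) - 18)² = (2*0*(1 + 0) - 18)² = (2*0*1 - 18)² = (0 - 18)² = (-18)² = 324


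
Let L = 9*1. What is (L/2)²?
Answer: 81/4 ≈ 20.250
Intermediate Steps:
L = 9
(L/2)² = (9/2)² = 81/4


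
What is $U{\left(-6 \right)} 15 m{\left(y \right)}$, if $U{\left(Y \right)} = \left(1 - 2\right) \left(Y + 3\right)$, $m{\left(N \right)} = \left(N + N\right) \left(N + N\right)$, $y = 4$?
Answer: $2880$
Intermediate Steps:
$m{\left(N \right)} = 4 N^{2}$ ($m{\left(N \right)} = 2 N 2 N = 4 N^{2}$)
$U{\left(Y \right)} = -3 - Y$ ($U{\left(Y \right)} = - (3 + Y) = -3 - Y$)
$U{\left(-6 \right)} 15 m{\left(y \right)} = \left(-3 - -6\right) 15 \cdot 4 \cdot 4^{2} = \left(-3 + 6\right) 15 \cdot 4 \cdot 16 = 3 \cdot 15 \cdot 64 = 45 \cdot 64 = 2880$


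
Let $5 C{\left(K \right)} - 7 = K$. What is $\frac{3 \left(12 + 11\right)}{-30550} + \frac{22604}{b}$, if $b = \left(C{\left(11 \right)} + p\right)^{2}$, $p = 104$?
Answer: $\frac{4310958341}{2210628550} \approx 1.9501$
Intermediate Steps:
$C{\left(K \right)} = \frac{7}{5} + \frac{K}{5}$
$b = \frac{289444}{25}$ ($b = \left(\left(\frac{7}{5} + \frac{1}{5} \cdot 11\right) + 104\right)^{2} = \left(\left(\frac{7}{5} + \frac{11}{5}\right) + 104\right)^{2} = \left(\frac{18}{5} + 104\right)^{2} = \left(\frac{538}{5}\right)^{2} = \frac{289444}{25} \approx 11578.0$)
$\frac{3 \left(12 + 11\right)}{-30550} + \frac{22604}{b} = \frac{3 \left(12 + 11\right)}{-30550} + \frac{22604}{\frac{289444}{25}} = 3 \cdot 23 \left(- \frac{1}{30550}\right) + 22604 \cdot \frac{25}{289444} = 69 \left(- \frac{1}{30550}\right) + \frac{141275}{72361} = - \frac{69}{30550} + \frac{141275}{72361} = \frac{4310958341}{2210628550}$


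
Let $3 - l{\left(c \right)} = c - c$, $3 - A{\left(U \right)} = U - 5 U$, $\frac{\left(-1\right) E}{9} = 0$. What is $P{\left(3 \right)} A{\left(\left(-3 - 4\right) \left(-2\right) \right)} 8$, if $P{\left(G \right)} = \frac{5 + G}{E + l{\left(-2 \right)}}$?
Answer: $\frac{3776}{3} \approx 1258.7$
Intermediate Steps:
$E = 0$ ($E = \left(-9\right) 0 = 0$)
$A{\left(U \right)} = 3 + 4 U$ ($A{\left(U \right)} = 3 - \left(U - 5 U\right) = 3 - - 4 U = 3 + 4 U$)
$l{\left(c \right)} = 3$ ($l{\left(c \right)} = 3 - \left(c - c\right) = 3 - 0 = 3 + 0 = 3$)
$P{\left(G \right)} = \frac{5}{3} + \frac{G}{3}$ ($P{\left(G \right)} = \frac{5 + G}{0 + 3} = \frac{5 + G}{3} = \left(5 + G\right) \frac{1}{3} = \frac{5}{3} + \frac{G}{3}$)
$P{\left(3 \right)} A{\left(\left(-3 - 4\right) \left(-2\right) \right)} 8 = \left(\frac{5}{3} + \frac{1}{3} \cdot 3\right) \left(3 + 4 \left(-3 - 4\right) \left(-2\right)\right) 8 = \left(\frac{5}{3} + 1\right) \left(3 + 4 \left(\left(-7\right) \left(-2\right)\right)\right) 8 = \frac{8 \left(3 + 4 \cdot 14\right)}{3} \cdot 8 = \frac{8 \left(3 + 56\right)}{3} \cdot 8 = \frac{8}{3} \cdot 59 \cdot 8 = \frac{472}{3} \cdot 8 = \frac{3776}{3}$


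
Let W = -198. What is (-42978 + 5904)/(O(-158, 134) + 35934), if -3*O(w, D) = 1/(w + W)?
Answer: -39595032/38377513 ≈ -1.0317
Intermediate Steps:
O(w, D) = -1/(3*(-198 + w)) (O(w, D) = -1/(3*(w - 198)) = -1/(3*(-198 + w)))
(-42978 + 5904)/(O(-158, 134) + 35934) = (-42978 + 5904)/(-1/(-594 + 3*(-158)) + 35934) = -37074/(-1/(-594 - 474) + 35934) = -37074/(-1/(-1068) + 35934) = -37074/(-1*(-1/1068) + 35934) = -37074/(1/1068 + 35934) = -37074/38377513/1068 = -37074*1068/38377513 = -39595032/38377513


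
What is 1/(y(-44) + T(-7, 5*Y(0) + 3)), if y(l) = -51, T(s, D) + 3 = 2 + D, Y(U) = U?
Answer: -1/49 ≈ -0.020408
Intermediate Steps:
T(s, D) = -1 + D (T(s, D) = -3 + (2 + D) = -1 + D)
1/(y(-44) + T(-7, 5*Y(0) + 3)) = 1/(-51 + (-1 + (5*0 + 3))) = 1/(-51 + (-1 + (0 + 3))) = 1/(-51 + (-1 + 3)) = 1/(-51 + 2) = 1/(-49) = -1/49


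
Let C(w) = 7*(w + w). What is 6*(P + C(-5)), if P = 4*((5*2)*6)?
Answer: 1020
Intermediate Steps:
P = 240 (P = 4*(10*6) = 4*60 = 240)
C(w) = 14*w (C(w) = 7*(2*w) = 14*w)
6*(P + C(-5)) = 6*(240 + 14*(-5)) = 6*(240 - 70) = 6*170 = 1020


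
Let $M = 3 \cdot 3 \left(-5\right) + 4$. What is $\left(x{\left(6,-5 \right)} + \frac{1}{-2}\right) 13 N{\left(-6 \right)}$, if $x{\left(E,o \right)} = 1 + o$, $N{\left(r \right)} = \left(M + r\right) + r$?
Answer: $\frac{6201}{2} \approx 3100.5$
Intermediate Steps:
$M = -41$ ($M = 9 \left(-5\right) + 4 = -45 + 4 = -41$)
$N{\left(r \right)} = -41 + 2 r$ ($N{\left(r \right)} = \left(-41 + r\right) + r = -41 + 2 r$)
$\left(x{\left(6,-5 \right)} + \frac{1}{-2}\right) 13 N{\left(-6 \right)} = \left(\left(1 - 5\right) + \frac{1}{-2}\right) 13 \left(-41 + 2 \left(-6\right)\right) = \left(-4 - \frac{1}{2}\right) 13 \left(-41 - 12\right) = \left(- \frac{9}{2}\right) 13 \left(-53\right) = \left(- \frac{117}{2}\right) \left(-53\right) = \frac{6201}{2}$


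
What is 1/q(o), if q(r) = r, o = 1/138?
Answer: 138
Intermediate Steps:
o = 1/138 ≈ 0.0072464
1/q(o) = 1/(1/138) = 138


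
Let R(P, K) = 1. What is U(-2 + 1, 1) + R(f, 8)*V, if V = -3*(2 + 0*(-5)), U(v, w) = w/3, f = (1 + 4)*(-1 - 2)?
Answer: -17/3 ≈ -5.6667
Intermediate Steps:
f = -15 (f = 5*(-3) = -15)
U(v, w) = w/3 (U(v, w) = w*(⅓) = w/3)
V = -6 (V = -3*(2 + 0) = -3*2 = -6)
U(-2 + 1, 1) + R(f, 8)*V = (⅓)*1 + 1*(-6) = ⅓ - 6 = -17/3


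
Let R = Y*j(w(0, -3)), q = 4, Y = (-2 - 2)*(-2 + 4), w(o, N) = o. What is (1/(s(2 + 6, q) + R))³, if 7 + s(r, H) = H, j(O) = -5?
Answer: 1/50653 ≈ 1.9742e-5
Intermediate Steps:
Y = -8 (Y = -4*2 = -8)
s(r, H) = -7 + H
R = 40 (R = -8*(-5) = 40)
(1/(s(2 + 6, q) + R))³ = (1/((-7 + 4) + 40))³ = (1/(-3 + 40))³ = (1/37)³ = 1/50653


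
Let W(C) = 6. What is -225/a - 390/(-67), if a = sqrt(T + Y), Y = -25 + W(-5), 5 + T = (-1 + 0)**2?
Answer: 390/67 + 225*I*sqrt(23)/23 ≈ 5.8209 + 46.916*I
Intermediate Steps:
T = -4 (T = -5 + (-1 + 0)**2 = -5 + (-1)**2 = -5 + 1 = -4)
Y = -19 (Y = -25 + 6 = -19)
a = I*sqrt(23) (a = sqrt(-4 - 19) = sqrt(-23) = I*sqrt(23) ≈ 4.7958*I)
-225/a - 390/(-67) = -225*(-I*sqrt(23)/23) - 390/(-67) = -(-225)*I*sqrt(23)/23 - 390*(-1/67) = 225*I*sqrt(23)/23 + 390/67 = 390/67 + 225*I*sqrt(23)/23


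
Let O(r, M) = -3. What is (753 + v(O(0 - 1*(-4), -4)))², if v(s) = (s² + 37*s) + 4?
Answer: 429025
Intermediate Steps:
v(s) = 4 + s² + 37*s
(753 + v(O(0 - 1*(-4), -4)))² = (753 + (4 + (-3)² + 37*(-3)))² = (753 + (4 + 9 - 111))² = (753 - 98)² = 655² = 429025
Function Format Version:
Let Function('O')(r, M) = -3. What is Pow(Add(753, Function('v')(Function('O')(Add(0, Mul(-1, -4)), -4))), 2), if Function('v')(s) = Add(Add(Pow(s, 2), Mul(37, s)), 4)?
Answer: 429025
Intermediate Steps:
Function('v')(s) = Add(4, Pow(s, 2), Mul(37, s))
Pow(Add(753, Function('v')(Function('O')(Add(0, Mul(-1, -4)), -4))), 2) = Pow(Add(753, Add(4, Pow(-3, 2), Mul(37, -3))), 2) = Pow(Add(753, Add(4, 9, -111)), 2) = Pow(Add(753, -98), 2) = Pow(655, 2) = 429025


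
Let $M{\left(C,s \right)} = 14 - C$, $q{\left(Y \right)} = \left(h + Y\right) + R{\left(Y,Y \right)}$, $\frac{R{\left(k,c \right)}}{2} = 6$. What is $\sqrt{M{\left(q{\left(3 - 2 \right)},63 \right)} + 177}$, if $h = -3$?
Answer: $\sqrt{181} \approx 13.454$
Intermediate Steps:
$R{\left(k,c \right)} = 12$ ($R{\left(k,c \right)} = 2 \cdot 6 = 12$)
$q{\left(Y \right)} = 9 + Y$ ($q{\left(Y \right)} = \left(-3 + Y\right) + 12 = 9 + Y$)
$\sqrt{M{\left(q{\left(3 - 2 \right)},63 \right)} + 177} = \sqrt{\left(14 - \left(9 + \left(3 - 2\right)\right)\right) + 177} = \sqrt{\left(14 - \left(9 + 1\right)\right) + 177} = \sqrt{\left(14 - 10\right) + 177} = \sqrt{4 + 177} = \sqrt{181}$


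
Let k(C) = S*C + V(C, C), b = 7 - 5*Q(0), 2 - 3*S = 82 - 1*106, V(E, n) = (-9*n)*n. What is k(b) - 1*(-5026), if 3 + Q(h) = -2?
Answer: -11738/3 ≈ -3912.7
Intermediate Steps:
Q(h) = -5 (Q(h) = -3 - 2 = -5)
V(E, n) = -9*n²
S = 26/3 (S = ⅔ - (82 - 1*106)/3 = ⅔ - (82 - 106)/3 = ⅔ - ⅓*(-24) = ⅔ + 8 = 26/3 ≈ 8.6667)
b = 32 (b = 7 - 5*(-5) = 7 + 25 = 32)
k(C) = -9*C² + 26*C/3 (k(C) = 26*C/3 - 9*C² = -9*C² + 26*C/3)
k(b) - 1*(-5026) = (⅓)*32*(26 - 27*32) - 1*(-5026) = (⅓)*32*(26 - 864) + 5026 = (⅓)*32*(-838) + 5026 = -26816/3 + 5026 = -11738/3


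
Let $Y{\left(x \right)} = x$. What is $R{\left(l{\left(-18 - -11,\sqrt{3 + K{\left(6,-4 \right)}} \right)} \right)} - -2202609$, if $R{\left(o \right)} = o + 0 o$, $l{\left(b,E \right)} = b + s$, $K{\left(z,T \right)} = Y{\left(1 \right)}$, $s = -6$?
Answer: $2202596$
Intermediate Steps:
$K{\left(z,T \right)} = 1$
$l{\left(b,E \right)} = -6 + b$ ($l{\left(b,E \right)} = b - 6 = -6 + b$)
$R{\left(o \right)} = o$ ($R{\left(o \right)} = o + 0 = o$)
$R{\left(l{\left(-18 - -11,\sqrt{3 + K{\left(6,-4 \right)}} \right)} \right)} - -2202609 = \left(-6 - 7\right) - -2202609 = \left(-6 + \left(-18 + 11\right)\right) + 2202609 = \left(-6 - 7\right) + 2202609 = -13 + 2202609 = 2202596$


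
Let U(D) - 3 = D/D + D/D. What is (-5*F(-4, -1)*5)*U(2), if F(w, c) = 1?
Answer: -125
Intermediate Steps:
U(D) = 5 (U(D) = 3 + (D/D + D/D) = 3 + (1 + 1) = 3 + 2 = 5)
(-5*F(-4, -1)*5)*U(2) = (-5*1*5)*5 = -5*5*5 = -25*5 = -125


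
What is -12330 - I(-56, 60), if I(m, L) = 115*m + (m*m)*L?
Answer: -194050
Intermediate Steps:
I(m, L) = 115*m + L*m² (I(m, L) = 115*m + m²*L = 115*m + L*m²)
-12330 - I(-56, 60) = -12330 - (-56)*(115 + 60*(-56)) = -12330 - (-56)*(115 - 3360) = -12330 - (-56)*(-3245) = -12330 - 1*181720 = -12330 - 181720 = -194050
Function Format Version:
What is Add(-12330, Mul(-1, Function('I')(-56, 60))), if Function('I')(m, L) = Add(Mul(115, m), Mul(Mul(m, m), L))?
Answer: -194050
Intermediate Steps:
Function('I')(m, L) = Add(Mul(115, m), Mul(L, Pow(m, 2))) (Function('I')(m, L) = Add(Mul(115, m), Mul(Pow(m, 2), L)) = Add(Mul(115, m), Mul(L, Pow(m, 2))))
Add(-12330, Mul(-1, Function('I')(-56, 60))) = Add(-12330, Mul(-1, Mul(-56, Add(115, Mul(60, -56))))) = Add(-12330, Mul(-1, Mul(-56, Add(115, -3360)))) = Add(-12330, Mul(-1, Mul(-56, -3245))) = Add(-12330, Mul(-1, 181720)) = Add(-12330, -181720) = -194050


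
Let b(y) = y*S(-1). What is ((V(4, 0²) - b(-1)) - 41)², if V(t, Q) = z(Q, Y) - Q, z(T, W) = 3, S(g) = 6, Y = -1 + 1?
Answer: 1024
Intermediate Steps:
Y = 0
b(y) = 6*y (b(y) = y*6 = 6*y)
V(t, Q) = 3 - Q
((V(4, 0²) - b(-1)) - 41)² = (((3 - 1*0²) - 6*(-1)) - 41)² = (((3 - 1*0) - 1*(-6)) - 41)² = (((3 + 0) + 6) - 41)² = ((3 + 6) - 41)² = (9 - 41)² = (-32)² = 1024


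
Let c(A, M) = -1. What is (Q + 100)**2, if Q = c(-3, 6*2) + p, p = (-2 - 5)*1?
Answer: 8464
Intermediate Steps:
p = -7 (p = -7*1 = -7)
Q = -8 (Q = -1 - 7 = -8)
(Q + 100)**2 = (-8 + 100)**2 = 92**2 = 8464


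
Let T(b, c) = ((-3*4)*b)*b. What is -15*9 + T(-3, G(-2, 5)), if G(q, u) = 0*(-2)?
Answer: -243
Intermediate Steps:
G(q, u) = 0
T(b, c) = -12*b² (T(b, c) = (-12*b)*b = -12*b²)
-15*9 + T(-3, G(-2, 5)) = -15*9 - 12*(-3)² = -135 - 12*9 = -135 - 108 = -243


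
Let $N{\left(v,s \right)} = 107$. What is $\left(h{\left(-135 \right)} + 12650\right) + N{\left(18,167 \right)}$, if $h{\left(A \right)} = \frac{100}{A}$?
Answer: $\frac{344419}{27} \approx 12756.0$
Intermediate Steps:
$\left(h{\left(-135 \right)} + 12650\right) + N{\left(18,167 \right)} = \left(\frac{100}{-135} + 12650\right) + 107 = \left(100 \left(- \frac{1}{135}\right) + 12650\right) + 107 = \left(- \frac{20}{27} + 12650\right) + 107 = \frac{341530}{27} + 107 = \frac{344419}{27}$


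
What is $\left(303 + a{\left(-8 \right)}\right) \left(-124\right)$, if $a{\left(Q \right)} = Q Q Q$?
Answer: $25916$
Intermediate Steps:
$a{\left(Q \right)} = Q^{3}$ ($a{\left(Q \right)} = Q^{2} Q = Q^{3}$)
$\left(303 + a{\left(-8 \right)}\right) \left(-124\right) = \left(303 + \left(-8\right)^{3}\right) \left(-124\right) = \left(303 - 512\right) \left(-124\right) = \left(-209\right) \left(-124\right) = 25916$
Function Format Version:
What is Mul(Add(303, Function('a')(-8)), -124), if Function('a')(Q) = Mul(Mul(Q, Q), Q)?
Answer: 25916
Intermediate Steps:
Function('a')(Q) = Pow(Q, 3) (Function('a')(Q) = Mul(Pow(Q, 2), Q) = Pow(Q, 3))
Mul(Add(303, Function('a')(-8)), -124) = Mul(Add(303, Pow(-8, 3)), -124) = Mul(Add(303, -512), -124) = Mul(-209, -124) = 25916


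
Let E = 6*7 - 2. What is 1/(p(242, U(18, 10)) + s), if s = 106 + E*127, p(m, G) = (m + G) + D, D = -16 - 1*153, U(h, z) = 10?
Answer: 1/5269 ≈ 0.00018979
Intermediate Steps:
E = 40 (E = 42 - 2 = 40)
D = -169 (D = -16 - 153 = -169)
p(m, G) = -169 + G + m (p(m, G) = (m + G) - 169 = (G + m) - 169 = -169 + G + m)
s = 5186 (s = 106 + 40*127 = 106 + 5080 = 5186)
1/(p(242, U(18, 10)) + s) = 1/((-169 + 10 + 242) + 5186) = 1/(83 + 5186) = 1/5269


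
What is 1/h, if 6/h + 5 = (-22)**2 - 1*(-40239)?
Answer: 20359/3 ≈ 6786.3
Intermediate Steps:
h = 3/20359 (h = 6/(-5 + ((-22)**2 - 1*(-40239))) = 6/(-5 + (484 + 40239)) = 6/(-5 + 40723) = 6/40718 = 6*(1/40718) = 3/20359 ≈ 0.00014736)
1/h = 1/(3/20359) = 20359/3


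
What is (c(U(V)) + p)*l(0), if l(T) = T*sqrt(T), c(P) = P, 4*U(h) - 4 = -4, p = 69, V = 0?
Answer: 0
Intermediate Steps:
U(h) = 0 (U(h) = 1 + (1/4)*(-4) = 1 - 1 = 0)
l(T) = T**(3/2)
(c(U(V)) + p)*l(0) = (0 + 69)*0**(3/2) = 69*0 = 0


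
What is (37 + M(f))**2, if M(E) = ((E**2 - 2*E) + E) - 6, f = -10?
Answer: 19881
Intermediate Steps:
M(E) = -6 + E**2 - E (M(E) = (E**2 - E) - 6 = -6 + E**2 - E)
(37 + M(f))**2 = (37 + (-6 + (-10)**2 - 1*(-10)))**2 = (37 + (-6 + 100 + 10))**2 = (37 + 104)**2 = 141**2 = 19881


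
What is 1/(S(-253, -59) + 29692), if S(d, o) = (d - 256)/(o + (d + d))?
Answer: 565/16776489 ≈ 3.3678e-5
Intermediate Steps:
S(d, o) = (-256 + d)/(o + 2*d)
1/(S(-253, -59) + 29692) = 1/((-256 - 253)/(-59 + 2*(-253)) + 29692) = 1/(-509/(-59 - 506) + 29692) = 1/(-509/(-565) + 29692) = 1/(-1/565*(-509) + 29692) = 1/(509/565 + 29692) = 1/(16776489/565) = 565/16776489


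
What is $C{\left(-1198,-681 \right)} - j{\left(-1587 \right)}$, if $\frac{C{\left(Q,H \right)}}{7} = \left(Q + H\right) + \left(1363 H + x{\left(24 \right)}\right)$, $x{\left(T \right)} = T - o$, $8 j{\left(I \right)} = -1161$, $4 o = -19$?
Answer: $- \frac{52081821}{8} \approx -6.5102 \cdot 10^{6}$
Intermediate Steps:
$o = - \frac{19}{4}$ ($o = \frac{1}{4} \left(-19\right) = - \frac{19}{4} \approx -4.75$)
$j{\left(I \right)} = - \frac{1161}{8}$ ($j{\left(I \right)} = \frac{1}{8} \left(-1161\right) = - \frac{1161}{8}$)
$x{\left(T \right)} = \frac{19}{4} + T$ ($x{\left(T \right)} = T - - \frac{19}{4} = T + \frac{19}{4} = \frac{19}{4} + T$)
$C{\left(Q,H \right)} = \frac{805}{4} + 7 Q + 9548 H$ ($C{\left(Q,H \right)} = 7 \left(\left(Q + H\right) + \left(1363 H + \left(\frac{19}{4} + 24\right)\right)\right) = 7 \left(\left(H + Q\right) + \left(1363 H + \frac{115}{4}\right)\right) = 7 \left(\left(H + Q\right) + \left(\frac{115}{4} + 1363 H\right)\right) = 7 \left(\frac{115}{4} + Q + 1364 H\right) = \frac{805}{4} + 7 Q + 9548 H$)
$C{\left(-1198,-681 \right)} - j{\left(-1587 \right)} = \left(\frac{805}{4} + 7 \left(-1198\right) + 9548 \left(-681\right)\right) - - \frac{1161}{8} = \left(\frac{805}{4} - 8386 - 6502188\right) + \frac{1161}{8} = - \frac{26041491}{4} + \frac{1161}{8} = - \frac{52081821}{8}$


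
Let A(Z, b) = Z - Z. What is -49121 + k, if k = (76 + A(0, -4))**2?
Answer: -43345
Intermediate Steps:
A(Z, b) = 0
k = 5776 (k = (76 + 0)**2 = 76**2 = 5776)
-49121 + k = -49121 + 5776 = -43345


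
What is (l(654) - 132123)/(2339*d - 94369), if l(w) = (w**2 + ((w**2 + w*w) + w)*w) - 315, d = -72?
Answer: -560175522/262777 ≈ -2131.8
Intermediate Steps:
l(w) = -315 + w**2 + w*(w + 2*w**2) (l(w) = (w**2 + ((w**2 + w**2) + w)*w) - 315 = (w**2 + (2*w**2 + w)*w) - 315 = (w**2 + (w + 2*w**2)*w) - 315 = (w**2 + w*(w + 2*w**2)) - 315 = -315 + w**2 + w*(w + 2*w**2))
(l(654) - 132123)/(2339*d - 94369) = ((-315 + 2*654**2 + 2*654**3) - 132123)/(2339*(-72) - 94369) = ((-315 + 2*427716 + 2*279726264) - 132123)/(-168408 - 94369) = ((-315 + 855432 + 559452528) - 132123)/(-262777) = (560307645 - 132123)*(-1/262777) = 560175522*(-1/262777) = -560175522/262777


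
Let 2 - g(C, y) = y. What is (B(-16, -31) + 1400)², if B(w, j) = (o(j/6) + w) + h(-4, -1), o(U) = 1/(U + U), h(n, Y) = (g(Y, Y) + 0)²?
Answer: 1864512400/961 ≈ 1.9402e+6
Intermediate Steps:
g(C, y) = 2 - y
h(n, Y) = (2 - Y)² (h(n, Y) = ((2 - Y) + 0)² = (2 - Y)²)
o(U) = 1/(2*U)
B(w, j) = 9 + w + 3/j (B(w, j) = (1/(2*((j/6))) + w) + (-2 - 1)² = (1/(2*((j/6))) + w) + (-3)² = ((6/j)/2 + w) + 9 = (3/j + w) + 9 = (w + 3/j) + 9 = 9 + w + 3/j)
(B(-16, -31) + 1400)² = ((9 - 16 + 3/(-31)) + 1400)² = ((9 - 16 + 3*(-1/31)) + 1400)² = ((9 - 16 - 3/31) + 1400)² = (-220/31 + 1400)² = (43180/31)² = 1864512400/961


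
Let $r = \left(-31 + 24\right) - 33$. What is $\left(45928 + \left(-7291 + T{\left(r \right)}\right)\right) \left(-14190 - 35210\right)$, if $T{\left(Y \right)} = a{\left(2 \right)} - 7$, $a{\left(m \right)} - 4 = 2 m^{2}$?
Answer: $-1908914800$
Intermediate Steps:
$a{\left(m \right)} = 4 + 2 m^{2}$
$r = -40$ ($r = -7 - 33 = -40$)
$T{\left(Y \right)} = 5$ ($T{\left(Y \right)} = \left(4 + 2 \cdot 2^{2}\right) - 7 = \left(4 + 2 \cdot 4\right) - 7 = \left(4 + 8\right) - 7 = 12 - 7 = 5$)
$\left(45928 + \left(-7291 + T{\left(r \right)}\right)\right) \left(-14190 - 35210\right) = \left(45928 + \left(-7291 + 5\right)\right) \left(-14190 - 35210\right) = \left(45928 - 7286\right) \left(-49400\right) = 38642 \left(-49400\right) = -1908914800$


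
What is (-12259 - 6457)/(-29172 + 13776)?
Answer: 4679/3849 ≈ 1.2156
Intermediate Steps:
(-12259 - 6457)/(-29172 + 13776) = -18716/(-15396) = -18716*(-1/15396) = 4679/3849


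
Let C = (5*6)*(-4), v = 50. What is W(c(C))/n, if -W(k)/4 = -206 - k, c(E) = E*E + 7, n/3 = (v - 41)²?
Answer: 19484/81 ≈ 240.54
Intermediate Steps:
C = -120 (C = 30*(-4) = -120)
n = 243 (n = 3*(50 - 41)² = 3*9² = 3*81 = 243)
c(E) = 7 + E² (c(E) = E² + 7 = 7 + E²)
W(k) = 824 + 4*k (W(k) = -4*(-206 - k) = 824 + 4*k)
W(c(C))/n = (824 + 4*(7 + (-120)²))/243 = (824 + 4*(7 + 14400))*(1/243) = (824 + 4*14407)*(1/243) = (824 + 57628)*(1/243) = 58452*(1/243) = 19484/81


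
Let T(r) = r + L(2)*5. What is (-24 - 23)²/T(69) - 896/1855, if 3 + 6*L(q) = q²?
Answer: 3458678/111035 ≈ 31.149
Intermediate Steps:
L(q) = -½ + q²/6
T(r) = ⅚ + r (T(r) = r + (-½ + (⅙)*2²)*5 = r + (-½ + (⅙)*4)*5 = r + (-½ + ⅔)*5 = r + (⅙)*5 = r + ⅚ = ⅚ + r)
(-24 - 23)²/T(69) - 896/1855 = (-24 - 23)²/(⅚ + 69) - 896/1855 = (-47)²/(419/6) - 896*1/1855 = 2209*(6/419) - 128/265 = 13254/419 - 128/265 = 3458678/111035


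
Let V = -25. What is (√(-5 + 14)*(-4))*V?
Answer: 300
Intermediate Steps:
(√(-5 + 14)*(-4))*V = (√(-5 + 14)*(-4))*(-25) = (√9*(-4))*(-25) = (3*(-4))*(-25) = -12*(-25) = 300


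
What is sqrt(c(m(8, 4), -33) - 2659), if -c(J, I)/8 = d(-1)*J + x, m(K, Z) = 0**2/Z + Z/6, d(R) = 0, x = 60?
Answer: I*sqrt(3139) ≈ 56.027*I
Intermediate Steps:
m(K, Z) = Z/6 (m(K, Z) = 0/Z + Z*(1/6) = 0 + Z/6 = Z/6)
c(J, I) = -480 (c(J, I) = -8*(0*J + 60) = -8*(0 + 60) = -8*60 = -480)
sqrt(c(m(8, 4), -33) - 2659) = sqrt(-480 - 2659) = sqrt(-3139) = I*sqrt(3139)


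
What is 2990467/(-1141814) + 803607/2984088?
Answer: -1334374494333/567878909272 ≈ -2.3498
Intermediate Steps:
2990467/(-1141814) + 803607/2984088 = 2990467*(-1/1141814) + 803607*(1/2984088) = -2990467/1141814 + 267869/994696 = -1334374494333/567878909272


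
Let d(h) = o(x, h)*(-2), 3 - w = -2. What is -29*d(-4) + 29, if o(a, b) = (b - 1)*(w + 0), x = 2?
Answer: -1421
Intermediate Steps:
w = 5 (w = 3 - 1*(-2) = 3 + 2 = 5)
o(a, b) = -5 + 5*b (o(a, b) = (b - 1)*(5 + 0) = (-1 + b)*5 = -5 + 5*b)
d(h) = 10 - 10*h (d(h) = (-5 + 5*h)*(-2) = 10 - 10*h)
-29*d(-4) + 29 = -29*(10 - 10*(-4)) + 29 = -29*(10 + 40) + 29 = -29*50 + 29 = -1450 + 29 = -1421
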